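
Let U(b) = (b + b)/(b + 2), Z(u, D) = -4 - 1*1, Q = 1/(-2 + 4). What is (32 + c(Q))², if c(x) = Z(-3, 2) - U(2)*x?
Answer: 2809/4 ≈ 702.25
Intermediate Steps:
Q = ½ (Q = 1/2 = ½ ≈ 0.50000)
Z(u, D) = -5 (Z(u, D) = -4 - 1 = -5)
U(b) = 2*b/(2 + b) (U(b) = (2*b)/(2 + b) = 2*b/(2 + b))
c(x) = -5 - x (c(x) = -5 - 2*2/(2 + 2)*x = -5 - 2*2/4*x = -5 - 2*2*(¼)*x = -5 - x)
(32 + c(Q))² = (32 + (-5 - 1*½))² = (32 + (-5 - ½))² = (32 - 11/2)² = (53/2)² = 2809/4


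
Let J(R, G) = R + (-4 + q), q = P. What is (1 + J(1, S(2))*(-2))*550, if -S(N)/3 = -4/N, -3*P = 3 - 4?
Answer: 10450/3 ≈ 3483.3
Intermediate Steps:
P = 1/3 (P = -(3 - 4)/3 = -1/3*(-1) = 1/3 ≈ 0.33333)
q = 1/3 ≈ 0.33333
S(N) = 12/N (S(N) = -(-12)/N = 12/N)
J(R, G) = -11/3 + R (J(R, G) = R + (-4 + 1/3) = R - 11/3 = -11/3 + R)
(1 + J(1, S(2))*(-2))*550 = (1 + (-11/3 + 1)*(-2))*550 = (1 - 8/3*(-2))*550 = (1 + 16/3)*550 = (19/3)*550 = 10450/3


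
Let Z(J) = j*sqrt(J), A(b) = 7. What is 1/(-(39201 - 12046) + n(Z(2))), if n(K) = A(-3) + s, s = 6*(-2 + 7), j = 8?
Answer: -1/27118 ≈ -3.6876e-5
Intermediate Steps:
s = 30 (s = 6*5 = 30)
Z(J) = 8*sqrt(J)
n(K) = 37 (n(K) = 7 + 30 = 37)
1/(-(39201 - 12046) + n(Z(2))) = 1/(-(39201 - 12046) + 37) = 1/(-1*27155 + 37) = 1/(-27155 + 37) = 1/(-27118) = -1/27118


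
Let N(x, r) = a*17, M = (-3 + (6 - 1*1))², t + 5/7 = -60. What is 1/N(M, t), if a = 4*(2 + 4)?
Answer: 1/408 ≈ 0.0024510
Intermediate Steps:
t = -425/7 (t = -5/7 - 60 = -425/7 ≈ -60.714)
M = 4 (M = (-3 + (6 - 1))² = (-3 + 5)² = 2² = 4)
a = 24 (a = 4*6 = 24)
N(x, r) = 408 (N(x, r) = 24*17 = 408)
1/N(M, t) = 1/408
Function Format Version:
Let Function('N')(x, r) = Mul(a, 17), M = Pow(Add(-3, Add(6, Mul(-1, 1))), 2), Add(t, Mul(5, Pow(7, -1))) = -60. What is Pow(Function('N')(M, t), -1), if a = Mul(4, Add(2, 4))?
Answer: Rational(1, 408) ≈ 0.0024510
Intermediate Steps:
t = Rational(-425, 7) (t = Add(Rational(-5, 7), -60) = Rational(-425, 7) ≈ -60.714)
M = 4 (M = Pow(Add(-3, Add(6, -1)), 2) = Pow(Add(-3, 5), 2) = Pow(2, 2) = 4)
a = 24 (a = Mul(4, 6) = 24)
Function('N')(x, r) = 408 (Function('N')(x, r) = Mul(24, 17) = 408)
Pow(Function('N')(M, t), -1) = Pow(408, -1) = Rational(1, 408)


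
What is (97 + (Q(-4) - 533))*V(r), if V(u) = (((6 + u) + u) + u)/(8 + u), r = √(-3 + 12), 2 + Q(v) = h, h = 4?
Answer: -6510/11 ≈ -591.82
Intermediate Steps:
Q(v) = 2 (Q(v) = -2 + 4 = 2)
r = 3 (r = √9 = 3)
V(u) = (6 + 3*u)/(8 + u) (V(u) = ((6 + 2*u) + u)/(8 + u) = (6 + 3*u)/(8 + u))
(97 + (Q(-4) - 533))*V(r) = (97 + (2 - 533))*(3*(2 + 3)/(8 + 3)) = (97 - 531)*(3*5/11) = -1302*5/11 = -434*15/11 = -6510/11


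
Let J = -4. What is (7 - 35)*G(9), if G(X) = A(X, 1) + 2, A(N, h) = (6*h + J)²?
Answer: -168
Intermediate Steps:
A(N, h) = (-4 + 6*h)² (A(N, h) = (6*h - 4)² = (-4 + 6*h)²)
G(X) = 6 (G(X) = 4*(-2 + 3*1)² + 2 = 4*(-2 + 3)² + 2 = 4*1² + 2 = 4*1 + 2 = 4 + 2 = 6)
(7 - 35)*G(9) = (7 - 35)*6 = -28*6 = -168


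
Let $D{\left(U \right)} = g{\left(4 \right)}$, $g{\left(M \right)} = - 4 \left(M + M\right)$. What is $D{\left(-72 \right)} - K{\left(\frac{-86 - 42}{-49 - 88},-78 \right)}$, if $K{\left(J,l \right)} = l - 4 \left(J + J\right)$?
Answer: $\frac{7326}{137} \approx 53.474$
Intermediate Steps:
$g{\left(M \right)} = - 8 M$ ($g{\left(M \right)} = - 4 \cdot 2 M = - 8 M$)
$K{\left(J,l \right)} = l - 8 J$ ($K{\left(J,l \right)} = l - 4 \cdot 2 J = l - 8 J$)
$D{\left(U \right)} = -32$ ($D{\left(U \right)} = \left(-8\right) 4 = -32$)
$D{\left(-72 \right)} - K{\left(\frac{-86 - 42}{-49 - 88},-78 \right)} = -32 - \left(-78 - 8 \frac{-86 - 42}{-49 - 88}\right) = -32 - \left(-78 - 8 \left(- \frac{128}{-137}\right)\right) = -32 - \left(-78 - 8 \left(\left(-128\right) \left(- \frac{1}{137}\right)\right)\right) = -32 - \left(-78 - \frac{1024}{137}\right) = -32 - - \frac{11710}{137} = -32 + \frac{11710}{137} = \frac{7326}{137}$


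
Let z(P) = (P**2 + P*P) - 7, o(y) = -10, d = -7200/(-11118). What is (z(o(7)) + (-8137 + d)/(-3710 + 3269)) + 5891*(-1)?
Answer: -4641175093/817173 ≈ -5679.5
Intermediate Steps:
d = 1200/1853 (d = -7200*(-1/11118) = 1200/1853 ≈ 0.64760)
z(P) = -7 + 2*P**2 (z(P) = (P**2 + P**2) - 7 = 2*P**2 - 7 = -7 + 2*P**2)
(z(o(7)) + (-8137 + d)/(-3710 + 3269)) + 5891*(-1) = ((-7 + 2*(-10)**2) + (-8137 + 1200/1853)/(-3710 + 3269)) + 5891*(-1) = ((-7 + 2*100) - 15076661/1853/(-441)) - 5891 = ((-7 + 200) - 15076661/1853*(-1/441)) - 5891 = (193 + 15076661/817173) - 5891 = 172791050/817173 - 5891 = -4641175093/817173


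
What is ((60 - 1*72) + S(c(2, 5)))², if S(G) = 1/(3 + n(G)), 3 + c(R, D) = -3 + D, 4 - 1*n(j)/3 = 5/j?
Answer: 128881/900 ≈ 143.20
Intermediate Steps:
n(j) = 12 - 15/j
c(R, D) = -6 + D (c(R, D) = -3 + (-3 + D) = -6 + D)
S(G) = 1/(15 - 15/G) (S(G) = 1/(3 + (12 - 15/G)) = 1/(15 - 15/G))
((60 - 1*72) + S(c(2, 5)))² = ((60 - 1*72) + (-6 + 5)/(15*(-1 + (-6 + 5))))² = ((60 - 72) + (1/15)*(-1)/(-1 - 1))² = (-12 + (1/15)*(-1)/(-2))² = (-12 + (1/15)*(-1)*(-½))² = (-12 + 1/30)² = (-359/30)² = 128881/900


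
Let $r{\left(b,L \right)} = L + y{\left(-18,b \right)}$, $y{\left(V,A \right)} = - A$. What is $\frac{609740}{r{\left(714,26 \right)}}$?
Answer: $- \frac{3545}{4} \approx -886.25$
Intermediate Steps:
$r{\left(b,L \right)} = L - b$
$\frac{609740}{r{\left(714,26 \right)}} = \frac{609740}{26 - 714} = \frac{609740}{-688} = 609740 \left(- \frac{1}{688}\right) = - \frac{3545}{4}$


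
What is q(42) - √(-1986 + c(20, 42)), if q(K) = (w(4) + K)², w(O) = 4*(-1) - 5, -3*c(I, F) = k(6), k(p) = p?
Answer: 1089 - 2*I*√497 ≈ 1089.0 - 44.587*I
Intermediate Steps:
c(I, F) = -2 (c(I, F) = -⅓*6 = -2)
w(O) = -9 (w(O) = -4 - 5 = -9)
q(K) = (-9 + K)²
q(42) - √(-1986 + c(20, 42)) = (-9 + 42)² - √(-1986 - 2) = 33² - √(-1988) = 1089 - 2*I*√497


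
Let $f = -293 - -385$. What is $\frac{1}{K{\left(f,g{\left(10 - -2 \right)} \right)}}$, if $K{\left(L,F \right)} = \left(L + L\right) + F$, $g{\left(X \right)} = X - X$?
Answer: $\frac{1}{184} \approx 0.0054348$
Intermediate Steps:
$g{\left(X \right)} = 0$
$f = 92$ ($f = -293 + 385 = 92$)
$K{\left(L,F \right)} = F + 2 L$ ($K{\left(L,F \right)} = 2 L + F = F + 2 L$)
$\frac{1}{K{\left(f,g{\left(10 - -2 \right)} \right)}} = \frac{1}{0 + 2 \cdot 92} = \frac{1}{0 + 184} = \frac{1}{184}$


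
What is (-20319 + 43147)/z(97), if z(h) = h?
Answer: 22828/97 ≈ 235.34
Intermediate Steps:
(-20319 + 43147)/z(97) = (-20319 + 43147)/97 = 22828*(1/97) = 22828/97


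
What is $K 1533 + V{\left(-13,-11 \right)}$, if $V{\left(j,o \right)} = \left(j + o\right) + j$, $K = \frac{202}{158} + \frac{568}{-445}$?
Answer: $- \frac{1188826}{35155} \approx -33.817$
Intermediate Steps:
$K = \frac{73}{35155}$ ($K = 202 \cdot \frac{1}{158} + 568 \left(- \frac{1}{445}\right) = \frac{101}{79} - \frac{568}{445} = \frac{73}{35155} \approx 0.0020765$)
$V{\left(j,o \right)} = o + 2 j$
$K 1533 + V{\left(-13,-11 \right)} = \frac{73}{35155} \cdot 1533 + \left(-11 + 2 \left(-13\right)\right) = \frac{111909}{35155} - 37 = - \frac{1188826}{35155}$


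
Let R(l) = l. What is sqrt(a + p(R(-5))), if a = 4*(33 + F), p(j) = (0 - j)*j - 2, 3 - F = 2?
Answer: sqrt(109) ≈ 10.440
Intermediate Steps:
F = 1 (F = 3 - 1*2 = 3 - 2 = 1)
p(j) = -2 - j**2 (p(j) = (-j)*j - 2 = -j**2 - 2 = -2 - j**2)
a = 136 (a = 4*(33 + 1) = 4*34 = 136)
sqrt(a + p(R(-5))) = sqrt(136 + (-2 - 1*(-5)**2)) = sqrt(136 + (-2 - 1*25)) = sqrt(136 + (-2 - 25)) = sqrt(136 - 27) = sqrt(109)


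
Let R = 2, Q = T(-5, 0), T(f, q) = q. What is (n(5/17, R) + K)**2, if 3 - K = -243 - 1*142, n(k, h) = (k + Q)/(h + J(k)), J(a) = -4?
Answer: 173896969/1156 ≈ 1.5043e+5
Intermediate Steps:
Q = 0
n(k, h) = k/(-4 + h) (n(k, h) = (k + 0)/(h - 4) = k/(-4 + h))
K = 388 (K = 3 - (-243 - 1*142) = 3 - (-243 - 142) = 3 - 1*(-385) = 3 + 385 = 388)
(n(5/17, R) + K)**2 = ((5/17)/(-4 + 2) + 388)**2 = ((5*(1/17))/(-2) + 388)**2 = ((5/17)*(-1/2) + 388)**2 = (-5/34 + 388)**2 = (13187/34)**2 = 173896969/1156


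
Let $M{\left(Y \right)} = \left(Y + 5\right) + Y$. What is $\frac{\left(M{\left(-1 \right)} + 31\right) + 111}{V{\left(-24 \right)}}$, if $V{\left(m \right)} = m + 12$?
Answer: $- \frac{145}{12} \approx -12.083$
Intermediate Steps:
$V{\left(m \right)} = 12 + m$
$M{\left(Y \right)} = 5 + 2 Y$ ($M{\left(Y \right)} = \left(5 + Y\right) + Y = 5 + 2 Y$)
$\frac{\left(M{\left(-1 \right)} + 31\right) + 111}{V{\left(-24 \right)}} = \frac{\left(\left(5 + 2 \left(-1\right)\right) + 31\right) + 111}{12 - 24} = \frac{\left(\left(5 - 2\right) + 31\right) + 111}{-12} = \left(\left(3 + 31\right) + 111\right) \left(- \frac{1}{12}\right) = \left(34 + 111\right) \left(- \frac{1}{12}\right) = 145 \left(- \frac{1}{12}\right) = - \frac{145}{12}$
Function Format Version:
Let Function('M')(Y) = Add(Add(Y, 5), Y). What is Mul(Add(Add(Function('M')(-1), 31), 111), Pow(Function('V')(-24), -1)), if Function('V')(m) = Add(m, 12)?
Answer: Rational(-145, 12) ≈ -12.083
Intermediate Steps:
Function('V')(m) = Add(12, m)
Function('M')(Y) = Add(5, Mul(2, Y)) (Function('M')(Y) = Add(Add(5, Y), Y) = Add(5, Mul(2, Y)))
Mul(Add(Add(Function('M')(-1), 31), 111), Pow(Function('V')(-24), -1)) = Mul(Add(Add(Add(5, Mul(2, -1)), 31), 111), Pow(Add(12, -24), -1)) = Mul(Add(Add(Add(5, -2), 31), 111), Pow(-12, -1)) = Mul(Add(Add(3, 31), 111), Rational(-1, 12)) = Mul(Add(34, 111), Rational(-1, 12)) = Mul(145, Rational(-1, 12)) = Rational(-145, 12)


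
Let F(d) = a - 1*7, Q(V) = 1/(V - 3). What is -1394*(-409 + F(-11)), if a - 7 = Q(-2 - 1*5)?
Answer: 2851427/5 ≈ 5.7029e+5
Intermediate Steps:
Q(V) = 1/(-3 + V)
a = 69/10 (a = 7 + 1/(-3 + (-2 - 1*5)) = 7 + 1/(-3 + (-2 - 5)) = 7 + 1/(-3 - 7) = 7 + 1/(-10) = 7 - ⅒ = 69/10 ≈ 6.9000)
F(d) = -⅒ (F(d) = 69/10 - 1*7 = 69/10 - 7 = -⅒)
-1394*(-409 + F(-11)) = -1394*(-409 - ⅒) = -1394*(-4091/10) = 2851427/5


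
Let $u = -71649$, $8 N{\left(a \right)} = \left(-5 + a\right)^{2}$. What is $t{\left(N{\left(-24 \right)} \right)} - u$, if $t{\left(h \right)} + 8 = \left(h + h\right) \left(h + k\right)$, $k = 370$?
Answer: $\frac{5489153}{32} \approx 1.7154 \cdot 10^{5}$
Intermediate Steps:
$N{\left(a \right)} = \frac{\left(-5 + a\right)^{2}}{8}$
$t{\left(h \right)} = -8 + 2 h \left(370 + h\right)$ ($t{\left(h \right)} = -8 + \left(h + h\right) \left(h + 370\right) = -8 + 2 h \left(370 + h\right)$)
$t{\left(N{\left(-24 \right)} \right)} - u = \left(-8 + 2 \left(\frac{\left(-5 - 24\right)^{2}}{8}\right)^{2} + 740 \frac{\left(-5 - 24\right)^{2}}{8}\right) - -71649 = \left(-8 + 2 \left(\frac{\left(-29\right)^{2}}{8}\right)^{2} + 740 \frac{\left(-29\right)^{2}}{8}\right) + 71649 = \left(-8 + 2 \left(\frac{1}{8} \cdot 841\right)^{2} + 740 \cdot \frac{1}{8} \cdot 841\right) + 71649 = \left(-8 + 2 \left(\frac{841}{8}\right)^{2} + 740 \cdot \frac{841}{8}\right) + 71649 = \left(-8 + 2 \cdot \frac{707281}{64} + \frac{155585}{2}\right) + 71649 = \left(-8 + \frac{707281}{32} + \frac{155585}{2}\right) + 71649 = \frac{3196385}{32} + 71649 = \frac{5489153}{32}$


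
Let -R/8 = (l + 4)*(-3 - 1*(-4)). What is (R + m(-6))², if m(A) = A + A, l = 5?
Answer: 7056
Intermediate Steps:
m(A) = 2*A
R = -72 (R = -8*(5 + 4)*(-3 - 1*(-4)) = -72*(-3 + 4) = -72 ≈ -72.000)
(R + m(-6))² = (-72 + 2*(-6))² = (-72 - 12)² = (-84)² = 7056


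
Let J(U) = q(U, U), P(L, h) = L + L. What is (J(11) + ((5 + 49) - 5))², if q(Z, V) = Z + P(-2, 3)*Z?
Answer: 256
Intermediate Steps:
P(L, h) = 2*L
q(Z, V) = -3*Z (q(Z, V) = Z + (2*(-2))*Z = Z - 4*Z = -3*Z)
J(U) = -3*U
(J(11) + ((5 + 49) - 5))² = (-3*11 + ((5 + 49) - 5))² = (-33 + (54 - 5))² = (-33 + 49)² = 16² = 256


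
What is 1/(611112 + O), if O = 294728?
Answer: 1/905840 ≈ 1.1039e-6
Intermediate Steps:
1/(611112 + O) = 1/(611112 + 294728) = 1/905840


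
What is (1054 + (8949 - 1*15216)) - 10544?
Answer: -15757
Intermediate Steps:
(1054 + (8949 - 1*15216)) - 10544 = (1054 + (8949 - 15216)) - 10544 = (1054 - 6267) - 10544 = -5213 - 10544 = -15757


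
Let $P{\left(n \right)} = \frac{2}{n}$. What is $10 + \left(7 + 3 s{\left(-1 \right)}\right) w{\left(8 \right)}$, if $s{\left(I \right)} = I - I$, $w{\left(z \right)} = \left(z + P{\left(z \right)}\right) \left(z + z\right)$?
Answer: $934$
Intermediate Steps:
$w{\left(z \right)} = 2 z \left(z + \frac{2}{z}\right)$ ($w{\left(z \right)} = \left(z + \frac{2}{z}\right) \left(z + z\right) = \left(z + \frac{2}{z}\right) 2 z = 2 z \left(z + \frac{2}{z}\right)$)
$s{\left(I \right)} = 0$
$10 + \left(7 + 3 s{\left(-1 \right)}\right) w{\left(8 \right)} = 10 + \left(7 + 3 \cdot 0\right) \left(4 + 2 \cdot 8^{2}\right) = 10 + \left(7 + 0\right) \left(4 + 2 \cdot 64\right) = 10 + 7 \left(4 + 128\right) = 10 + 7 \cdot 132 = 10 + 924 = 934$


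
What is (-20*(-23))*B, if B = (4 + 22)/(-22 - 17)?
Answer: -920/3 ≈ -306.67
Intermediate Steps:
B = -2/3 (B = 26/(-39) = 26*(-1/39) = -2/3 ≈ -0.66667)
(-20*(-23))*B = -20*(-23)*(-2/3) = 460*(-2/3) = -920/3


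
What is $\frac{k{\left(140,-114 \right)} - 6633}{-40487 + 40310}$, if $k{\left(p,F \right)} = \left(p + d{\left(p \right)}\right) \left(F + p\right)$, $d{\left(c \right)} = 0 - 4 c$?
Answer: $\frac{5851}{59} \approx 99.169$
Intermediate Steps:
$d{\left(c \right)} = - 4 c$
$k{\left(p,F \right)} = - 3 p \left(F + p\right)$ ($k{\left(p,F \right)} = \left(p - 4 p\right) \left(F + p\right) = - 3 p \left(F + p\right)$)
$\frac{k{\left(140,-114 \right)} - 6633}{-40487 + 40310} = \frac{3 \cdot 140 \left(\left(-1\right) \left(-114\right) - 140\right) - 6633}{-40487 + 40310} = \frac{3 \cdot 140 \left(114 - 140\right) - 6633}{-177} = \left(3 \cdot 140 \left(-26\right) - 6633\right) \left(- \frac{1}{177}\right) = \left(-10920 - 6633\right) \left(- \frac{1}{177}\right) = \left(-17553\right) \left(- \frac{1}{177}\right) = \frac{5851}{59}$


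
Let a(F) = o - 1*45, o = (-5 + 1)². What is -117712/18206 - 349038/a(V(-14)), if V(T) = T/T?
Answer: 3175586090/263987 ≈ 12029.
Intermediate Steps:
V(T) = 1
o = 16 (o = (-4)² = 16)
a(F) = -29 (a(F) = 16 - 1*45 = 16 - 45 = -29)
-117712/18206 - 349038/a(V(-14)) = -117712/18206 - 349038/(-29) = -117712*1/18206 - 349038*(-1/29) = -58856/9103 + 349038/29 = 3175586090/263987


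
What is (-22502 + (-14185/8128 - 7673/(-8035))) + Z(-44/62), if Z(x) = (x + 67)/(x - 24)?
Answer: -562932723915653/25013147840 ≈ -22505.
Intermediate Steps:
Z(x) = (67 + x)/(-24 + x)
(-22502 + (-14185/8128 - 7673/(-8035))) + Z(-44/62) = (-22502 + (-14185/8128 - 7673/(-8035))) + (67 - 44/62)/(-24 - 44/62) = (-22502 + (-14185*1/8128 - 7673*(-1/8035))) + (67 - 44*1/62)/(-24 - 44*1/62) = (-22502 + (-14185/8128 + 7673/8035)) + (67 - 22/31)/(-24 - 22/31) = (-22502 - 51610331/65308480) + (2055/31)/(-766/31) = -1469623027291/65308480 - 31/766*2055/31 = -1469623027291/65308480 - 2055/766 = -562932723915653/25013147840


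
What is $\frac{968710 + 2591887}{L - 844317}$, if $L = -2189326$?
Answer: $- \frac{3560597}{3033643} \approx -1.1737$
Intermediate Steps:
$\frac{968710 + 2591887}{L - 844317} = \frac{968710 + 2591887}{-2189326 - 844317} = \frac{3560597}{-3033643} = 3560597 \left(- \frac{1}{3033643}\right) = - \frac{3560597}{3033643}$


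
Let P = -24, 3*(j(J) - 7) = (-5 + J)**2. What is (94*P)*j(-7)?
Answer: -124080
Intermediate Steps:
j(J) = 7 + (-5 + J)**2/3
(94*P)*j(-7) = (94*(-24))*(7 + (-5 - 7)**2/3) = -2256*(7 + (1/3)*(-12)**2) = -2256*(7 + (1/3)*144) = -2256*(7 + 48) = -2256*55 = -124080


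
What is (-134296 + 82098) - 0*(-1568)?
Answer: -52198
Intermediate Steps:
(-134296 + 82098) - 0*(-1568) = -52198 - 1*0 = -52198 + 0 = -52198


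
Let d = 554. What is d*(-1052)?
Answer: -582808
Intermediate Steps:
d*(-1052) = 554*(-1052) = -582808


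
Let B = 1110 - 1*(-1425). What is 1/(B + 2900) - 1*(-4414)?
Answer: 23990091/5435 ≈ 4414.0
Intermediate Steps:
B = 2535 (B = 1110 + 1425 = 2535)
1/(B + 2900) - 1*(-4414) = 1/(2535 + 2900) - 1*(-4414) = 1/5435 + 4414 = 23990091/5435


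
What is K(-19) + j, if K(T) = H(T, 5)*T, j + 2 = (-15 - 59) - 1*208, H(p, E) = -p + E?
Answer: -740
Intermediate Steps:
H(p, E) = E - p
j = -284 (j = -2 + ((-15 - 59) - 1*208) = -2 + (-74 - 208) = -2 - 282 = -284)
K(T) = T*(5 - T) (K(T) = (5 - T)*T = T*(5 - T))
K(-19) + j = -19*(5 - 1*(-19)) - 284 = -19*(5 + 19) - 284 = -19*24 - 284 = -456 - 284 = -740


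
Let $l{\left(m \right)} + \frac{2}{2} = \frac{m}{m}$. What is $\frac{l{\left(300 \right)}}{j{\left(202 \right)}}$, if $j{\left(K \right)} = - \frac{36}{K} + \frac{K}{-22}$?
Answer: $0$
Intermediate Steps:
$j{\left(K \right)} = - \frac{36}{K} - \frac{K}{22}$ ($j{\left(K \right)} = - \frac{36}{K} + K \left(- \frac{1}{22}\right) = - \frac{36}{K} - \frac{K}{22}$)
$l{\left(m \right)} = 0$ ($l{\left(m \right)} = -1 + \frac{m}{m} = -1 + 1 = 0$)
$\frac{l{\left(300 \right)}}{j{\left(202 \right)}} = \frac{0}{- \frac{36}{202} - \frac{101}{11}} = \frac{0}{\left(-36\right) \frac{1}{202} - \frac{101}{11}} = \frac{0}{- \frac{18}{101} - \frac{101}{11}} = \frac{0}{- \frac{10399}{1111}} = 0 \left(- \frac{1111}{10399}\right) = 0$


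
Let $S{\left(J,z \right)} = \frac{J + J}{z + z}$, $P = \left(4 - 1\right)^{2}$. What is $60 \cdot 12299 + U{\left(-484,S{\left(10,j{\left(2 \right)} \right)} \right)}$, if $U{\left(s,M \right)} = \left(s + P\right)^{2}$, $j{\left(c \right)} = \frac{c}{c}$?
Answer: $963565$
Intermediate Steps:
$j{\left(c \right)} = 1$
$P = 9$ ($P = 3^{2} = 9$)
$S{\left(J,z \right)} = \frac{J}{z}$ ($S{\left(J,z \right)} = \frac{2 J}{2 z} = 2 J \frac{1}{2 z} = \frac{J}{z}$)
$U{\left(s,M \right)} = \left(9 + s\right)^{2}$ ($U{\left(s,M \right)} = \left(s + 9\right)^{2} = \left(9 + s\right)^{2}$)
$60 \cdot 12299 + U{\left(-484,S{\left(10,j{\left(2 \right)} \right)} \right)} = 60 \cdot 12299 + \left(9 - 484\right)^{2} = 737940 + \left(-475\right)^{2} = 737940 + 225625 = 963565$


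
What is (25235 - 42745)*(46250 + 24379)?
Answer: -1236713790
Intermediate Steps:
(25235 - 42745)*(46250 + 24379) = -17510*70629 = -1236713790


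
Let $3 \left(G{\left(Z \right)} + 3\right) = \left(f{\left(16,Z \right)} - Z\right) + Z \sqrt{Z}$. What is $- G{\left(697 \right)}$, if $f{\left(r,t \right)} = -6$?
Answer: $\frac{712}{3} - \frac{697 \sqrt{697}}{3} \approx -5896.4$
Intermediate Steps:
$G{\left(Z \right)} = -5 - \frac{Z}{3} + \frac{Z^{\frac{3}{2}}}{3}$ ($G{\left(Z \right)} = -3 + \frac{\left(-6 - Z\right) + Z \sqrt{Z}}{3} = -3 + \frac{\left(-6 - Z\right) + Z^{\frac{3}{2}}}{3} = -3 + \frac{-6 + Z^{\frac{3}{2}} - Z}{3} = -3 - \left(2 - \frac{Z^{\frac{3}{2}}}{3} + \frac{Z}{3}\right) = -5 - \frac{Z}{3} + \frac{Z^{\frac{3}{2}}}{3}$)
$- G{\left(697 \right)} = - (-5 - \frac{697}{3} + \frac{697^{\frac{3}{2}}}{3}) = - (-5 - \frac{697}{3} + \frac{697 \sqrt{697}}{3}) = - (- \frac{712}{3} + \frac{697 \sqrt{697}}{3}) = \frac{712}{3} - \frac{697 \sqrt{697}}{3}$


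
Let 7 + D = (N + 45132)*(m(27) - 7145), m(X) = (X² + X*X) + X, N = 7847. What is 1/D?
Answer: -1/299861147 ≈ -3.3349e-9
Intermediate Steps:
m(X) = X + 2*X² (m(X) = (X² + X²) + X = 2*X² + X = X + 2*X²)
D = -299861147 (D = -7 + (7847 + 45132)*(27*(1 + 2*27) - 7145) = -7 + 52979*(27*(1 + 54) - 7145) = -7 + 52979*(27*55 - 7145) = -7 + 52979*(1485 - 7145) = -7 + 52979*(-5660) = -7 - 299861140 = -299861147)
1/D = 1/(-299861147) = -1/299861147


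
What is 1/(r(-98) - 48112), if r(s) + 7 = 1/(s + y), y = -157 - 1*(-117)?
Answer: -138/6640423 ≈ -2.0782e-5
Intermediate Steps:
y = -40 (y = -157 + 117 = -40)
r(s) = -7 + 1/(-40 + s) (r(s) = -7 + 1/(s - 40) = -7 + 1/(-40 + s))
1/(r(-98) - 48112) = 1/((281 - 7*(-98))/(-40 - 98) - 48112) = 1/((281 + 686)/(-138) - 48112) = 1/(-1/138*967 - 48112) = 1/(-967/138 - 48112) = 1/(-6640423/138) = -138/6640423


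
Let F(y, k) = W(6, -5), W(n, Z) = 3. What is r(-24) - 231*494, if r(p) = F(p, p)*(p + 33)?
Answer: -114087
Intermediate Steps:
F(y, k) = 3
r(p) = 99 + 3*p (r(p) = 3*(p + 33) = 3*(33 + p) = 99 + 3*p)
r(-24) - 231*494 = (99 + 3*(-24)) - 231*494 = (99 - 72) - 114114 = 27 - 114114 = -114087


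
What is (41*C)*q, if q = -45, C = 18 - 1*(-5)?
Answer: -42435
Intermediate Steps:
C = 23 (C = 18 + 5 = 23)
(41*C)*q = (41*23)*(-45) = 943*(-45) = -42435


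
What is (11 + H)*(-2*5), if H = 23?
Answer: -340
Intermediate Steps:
(11 + H)*(-2*5) = (11 + 23)*(-2*5) = 34*(-10) = -340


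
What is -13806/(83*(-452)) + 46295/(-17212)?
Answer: -374793587/161431348 ≈ -2.3217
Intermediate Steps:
-13806/(83*(-452)) + 46295/(-17212) = -13806/(-37516) + 46295*(-1/17212) = -13806*(-1/37516) - 46295/17212 = 6903/18758 - 46295/17212 = -374793587/161431348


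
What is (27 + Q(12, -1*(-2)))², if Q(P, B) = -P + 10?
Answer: 625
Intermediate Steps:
Q(P, B) = 10 - P
(27 + Q(12, -1*(-2)))² = (27 + (10 - 1*12))² = (27 + (10 - 12))² = (27 - 2)² = 25² = 625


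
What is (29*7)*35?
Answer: 7105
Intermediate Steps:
(29*7)*35 = 203*35 = 7105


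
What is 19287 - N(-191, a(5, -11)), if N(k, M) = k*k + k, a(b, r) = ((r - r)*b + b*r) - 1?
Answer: -17003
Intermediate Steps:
a(b, r) = -1 + b*r (a(b, r) = (0*b + b*r) - 1 = (0 + b*r) - 1 = b*r - 1 = -1 + b*r)
N(k, M) = k + k² (N(k, M) = k² + k = k + k²)
19287 - N(-191, a(5, -11)) = 19287 - (-191)*(1 - 191) = 19287 - (-191)*(-190) = 19287 - 1*36290 = 19287 - 36290 = -17003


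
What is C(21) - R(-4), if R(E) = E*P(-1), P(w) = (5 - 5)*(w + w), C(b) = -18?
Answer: -18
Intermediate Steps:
P(w) = 0 (P(w) = 0*(2*w) = 0)
R(E) = 0 (R(E) = E*0 = 0)
C(21) - R(-4) = -18 - 1*0 = -18 + 0 = -18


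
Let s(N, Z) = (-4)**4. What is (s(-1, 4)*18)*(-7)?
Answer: -32256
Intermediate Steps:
s(N, Z) = 256
(s(-1, 4)*18)*(-7) = (256*18)*(-7) = 4608*(-7) = -32256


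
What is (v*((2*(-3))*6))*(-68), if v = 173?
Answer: 423504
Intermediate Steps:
(v*((2*(-3))*6))*(-68) = (173*((2*(-3))*6))*(-68) = (173*(-6*6))*(-68) = (173*(-36))*(-68) = -6228*(-68) = 423504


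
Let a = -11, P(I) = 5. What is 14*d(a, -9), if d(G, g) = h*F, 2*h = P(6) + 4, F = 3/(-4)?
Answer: -189/4 ≈ -47.250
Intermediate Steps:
F = -¾ (F = 3*(-¼) = -¾ ≈ -0.75000)
h = 9/2 (h = (5 + 4)/2 = (½)*9 = 9/2 ≈ 4.5000)
d(G, g) = -27/8 (d(G, g) = (9/2)*(-¾) = -27/8)
14*d(a, -9) = 14*(-27/8) = -189/4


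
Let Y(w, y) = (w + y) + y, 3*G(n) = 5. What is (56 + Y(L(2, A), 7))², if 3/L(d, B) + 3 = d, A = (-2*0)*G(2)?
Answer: 4489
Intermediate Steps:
G(n) = 5/3 (G(n) = (⅓)*5 = 5/3)
A = 0 (A = -2*0*(5/3) = 0*(5/3) = 0)
L(d, B) = 3/(-3 + d)
Y(w, y) = w + 2*y
(56 + Y(L(2, A), 7))² = (56 + (3/(-3 + 2) + 2*7))² = (56 + (3/(-1) + 14))² = (56 + (3*(-1) + 14))² = (56 + (-3 + 14))² = (56 + 11)² = 67² = 4489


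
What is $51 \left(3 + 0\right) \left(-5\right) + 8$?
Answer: $-757$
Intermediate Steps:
$51 \left(3 + 0\right) \left(-5\right) + 8 = 51 \cdot 3 \left(-5\right) + 8 = 51 \left(-15\right) + 8 = -765 + 8 = -757$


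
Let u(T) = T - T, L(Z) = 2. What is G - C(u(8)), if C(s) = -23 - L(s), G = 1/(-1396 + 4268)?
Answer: 71801/2872 ≈ 25.000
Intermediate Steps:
u(T) = 0
G = 1/2872 ≈ 0.00034819
C(s) = -25 (C(s) = -23 - 1*2 = -23 - 2 = -25)
G - C(u(8)) = 1/2872 - 1*(-25) = 1/2872 + 25 = 71801/2872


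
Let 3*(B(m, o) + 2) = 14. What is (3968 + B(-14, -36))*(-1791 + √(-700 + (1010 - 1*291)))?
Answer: -7111464 + 11912*√19/3 ≈ -7.0942e+6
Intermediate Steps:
B(m, o) = 8/3 (B(m, o) = -2 + (⅓)*14 = -2 + 14/3 = 8/3)
(3968 + B(-14, -36))*(-1791 + √(-700 + (1010 - 1*291))) = (3968 + 8/3)*(-1791 + √(-700 + (1010 - 1*291))) = 11912*(-1791 + √(-700 + (1010 - 291)))/3 = 11912*(-1791 + √(-700 + 719))/3 = 11912*(-1791 + √19)/3 = -7111464 + 11912*√19/3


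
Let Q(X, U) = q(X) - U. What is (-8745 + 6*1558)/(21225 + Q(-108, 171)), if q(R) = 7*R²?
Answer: 201/34234 ≈ 0.0058714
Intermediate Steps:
Q(X, U) = -U + 7*X² (Q(X, U) = 7*X² - U = -U + 7*X²)
(-8745 + 6*1558)/(21225 + Q(-108, 171)) = (-8745 + 6*1558)/(21225 + (-1*171 + 7*(-108)²)) = (-8745 + 9348)/(21225 + (-171 + 7*11664)) = 603/(21225 + (-171 + 81648)) = 603/(21225 + 81477) = 603/102702 = 603*(1/102702) = 201/34234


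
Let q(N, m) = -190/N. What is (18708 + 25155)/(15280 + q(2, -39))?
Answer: 43863/15185 ≈ 2.8886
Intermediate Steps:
(18708 + 25155)/(15280 + q(2, -39)) = (18708 + 25155)/(15280 - 190/2) = 43863/(15280 - 190*½) = 43863/(15280 - 95) = 43863/15185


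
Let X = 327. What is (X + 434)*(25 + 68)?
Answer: 70773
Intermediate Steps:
(X + 434)*(25 + 68) = (327 + 434)*(25 + 68) = 761*93 = 70773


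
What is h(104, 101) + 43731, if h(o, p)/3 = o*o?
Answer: 76179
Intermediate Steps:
h(o, p) = 3*o² (h(o, p) = 3*(o*o) = 3*o²)
h(104, 101) + 43731 = 3*104² + 43731 = 3*10816 + 43731 = 32448 + 43731 = 76179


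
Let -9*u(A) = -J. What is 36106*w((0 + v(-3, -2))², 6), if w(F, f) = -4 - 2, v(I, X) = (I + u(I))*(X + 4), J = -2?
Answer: -216636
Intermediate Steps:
u(A) = -2/9 (u(A) = -(-1)*(-2)/9 = -⅑*2 = -2/9)
v(I, X) = (4 + X)*(-2/9 + I) (v(I, X) = (I - 2/9)*(X + 4) = (-2/9 + I)*(4 + X) = (4 + X)*(-2/9 + I))
w(F, f) = -6
36106*w((0 + v(-3, -2))², 6) = 36106*(-6) = -216636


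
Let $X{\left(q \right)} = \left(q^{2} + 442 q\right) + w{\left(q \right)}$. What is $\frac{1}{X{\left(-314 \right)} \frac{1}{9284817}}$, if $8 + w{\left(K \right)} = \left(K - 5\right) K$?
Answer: $\frac{9284817}{59966} \approx 154.83$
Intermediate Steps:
$w{\left(K \right)} = -8 + K \left(-5 + K\right)$ ($w{\left(K \right)} = -8 + \left(K - 5\right) K = -8 + \left(-5 + K\right) K = -8 + K \left(-5 + K\right)$)
$X{\left(q \right)} = -8 + 2 q^{2} + 437 q$ ($X{\left(q \right)} = \left(q^{2} + 442 q\right) - \left(8 - q^{2} + 5 q\right) = -8 + 2 q^{2} + 437 q$)
$\frac{1}{X{\left(-314 \right)} \frac{1}{9284817}} = \frac{1}{\left(-8 + 2 \left(-314\right)^{2} + 437 \left(-314\right)\right) \frac{1}{9284817}} = \frac{1}{\left(-8 + 2 \cdot 98596 - 137218\right) \frac{1}{9284817}} = \frac{1}{\left(-8 + 197192 - 137218\right) \frac{1}{9284817}} = \frac{1}{59966 \cdot \frac{1}{9284817}} = \frac{1}{\frac{59966}{9284817}} = \frac{9284817}{59966}$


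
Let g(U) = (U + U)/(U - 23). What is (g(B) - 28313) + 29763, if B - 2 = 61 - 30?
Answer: 7283/5 ≈ 1456.6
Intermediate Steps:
B = 33 (B = 2 + (61 - 30) = 2 + 31 = 33)
g(U) = 2*U/(-23 + U) (g(U) = (2*U)/(-23 + U) = 2*U/(-23 + U))
(g(B) - 28313) + 29763 = (2*33/(-23 + 33) - 28313) + 29763 = (2*33/10 - 28313) + 29763 = (2*33*(1/10) - 28313) + 29763 = (33/5 - 28313) + 29763 = -141532/5 + 29763 = 7283/5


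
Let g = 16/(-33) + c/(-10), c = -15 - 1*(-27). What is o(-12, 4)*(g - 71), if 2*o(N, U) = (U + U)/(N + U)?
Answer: 11993/330 ≈ 36.342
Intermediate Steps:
c = 12 (c = -15 + 27 = 12)
o(N, U) = U/(N + U) (o(N, U) = ((U + U)/(N + U))/2 = ((2*U)/(N + U))/2 = (2*U/(N + U))/2 = U/(N + U))
g = -278/165 (g = 16/(-33) + 12/(-10) = 16*(-1/33) + 12*(-1/10) = -16/33 - 6/5 = -278/165 ≈ -1.6848)
o(-12, 4)*(g - 71) = (4/(-12 + 4))*(-278/165 - 71) = (4/(-8))*(-11993/165) = (4*(-1/8))*(-11993/165) = -1/2*(-11993/165) = 11993/330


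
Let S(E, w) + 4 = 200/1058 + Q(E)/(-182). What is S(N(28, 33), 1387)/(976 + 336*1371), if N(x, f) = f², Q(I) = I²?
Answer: -627719121/44445005696 ≈ -0.014123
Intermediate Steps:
S(E, w) = -2016/529 - E²/182 (S(E, w) = -4 + (200/1058 + E²/(-182)) = -4 + (200*(1/1058) + E²*(-1/182)) = -4 + (100/529 - E²/182) = -2016/529 - E²/182)
S(N(28, 33), 1387)/(976 + 336*1371) = (-2016/529 - (33²)²/182)/(976 + 336*1371) = (-2016/529 - 1/182*1089²)/(976 + 460656) = (-2016/529 - 1/182*1185921)/461632 = (-2016/529 - 1185921/182)*(1/461632) = -627719121/96278*1/461632 = -627719121/44445005696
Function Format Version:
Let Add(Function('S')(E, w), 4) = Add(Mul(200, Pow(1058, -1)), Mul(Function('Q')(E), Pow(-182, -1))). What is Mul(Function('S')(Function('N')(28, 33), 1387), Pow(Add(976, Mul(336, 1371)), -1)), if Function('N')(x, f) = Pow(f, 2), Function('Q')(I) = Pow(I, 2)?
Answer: Rational(-627719121, 44445005696) ≈ -0.014123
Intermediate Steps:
Function('S')(E, w) = Add(Rational(-2016, 529), Mul(Rational(-1, 182), Pow(E, 2))) (Function('S')(E, w) = Add(-4, Add(Mul(200, Pow(1058, -1)), Mul(Pow(E, 2), Pow(-182, -1)))) = Add(-4, Add(Mul(200, Rational(1, 1058)), Mul(Pow(E, 2), Rational(-1, 182)))) = Add(-4, Add(Rational(100, 529), Mul(Rational(-1, 182), Pow(E, 2)))) = Add(Rational(-2016, 529), Mul(Rational(-1, 182), Pow(E, 2))))
Mul(Function('S')(Function('N')(28, 33), 1387), Pow(Add(976, Mul(336, 1371)), -1)) = Mul(Add(Rational(-2016, 529), Mul(Rational(-1, 182), Pow(Pow(33, 2), 2))), Pow(Add(976, Mul(336, 1371)), -1)) = Mul(Add(Rational(-2016, 529), Mul(Rational(-1, 182), Pow(1089, 2))), Pow(Add(976, 460656), -1)) = Mul(Add(Rational(-2016, 529), Mul(Rational(-1, 182), 1185921)), Pow(461632, -1)) = Mul(Add(Rational(-2016, 529), Rational(-1185921, 182)), Rational(1, 461632)) = Mul(Rational(-627719121, 96278), Rational(1, 461632)) = Rational(-627719121, 44445005696)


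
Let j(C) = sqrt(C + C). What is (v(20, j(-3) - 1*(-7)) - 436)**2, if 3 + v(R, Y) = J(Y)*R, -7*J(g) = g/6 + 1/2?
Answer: 86843161/441 + 186380*I*sqrt(6)/441 ≈ 1.9692e+5 + 1035.2*I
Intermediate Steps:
j(C) = sqrt(2)*sqrt(C) (j(C) = sqrt(2*C) = sqrt(2)*sqrt(C))
J(g) = -1/14 - g/42 (J(g) = -(g/6 + 1/2)/7 = -(1/2 + g/6)/7 = -1/14 - g/42)
v(R, Y) = -3 + R*(-1/14 - Y/42) (v(R, Y) = -3 + (-1/14 - Y/42)*R = -3 + R*(-1/14 - Y/42))
(v(20, j(-3) - 1*(-7)) - 436)**2 = ((-3 - 1/42*20*(3 + (sqrt(2)*sqrt(-3) - 1*(-7)))) - 436)**2 = ((-3 - 1/42*20*(3 + (sqrt(2)*(I*sqrt(3)) + 7))) - 436)**2 = ((-3 - 1/42*20*(3 + (I*sqrt(6) + 7))) - 436)**2 = ((-3 - 1/42*20*(3 + (7 + I*sqrt(6)))) - 436)**2 = ((-3 - 1/42*20*(10 + I*sqrt(6))) - 436)**2 = ((-3 + (-100/21 - 10*I*sqrt(6)/21)) - 436)**2 = ((-163/21 - 10*I*sqrt(6)/21) - 436)**2 = (-9319/21 - 10*I*sqrt(6)/21)**2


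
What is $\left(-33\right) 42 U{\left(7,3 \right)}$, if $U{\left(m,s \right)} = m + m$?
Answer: $-19404$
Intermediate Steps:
$U{\left(m,s \right)} = 2 m$
$\left(-33\right) 42 U{\left(7,3 \right)} = \left(-33\right) 42 \cdot 2 \cdot 7 = \left(-1386\right) 14 = -19404$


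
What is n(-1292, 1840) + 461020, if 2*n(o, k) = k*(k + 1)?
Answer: 2154740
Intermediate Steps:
n(o, k) = k*(1 + k)/2 (n(o, k) = (k*(k + 1))/2 = (k*(1 + k))/2 = k*(1 + k)/2)
n(-1292, 1840) + 461020 = (1/2)*1840*(1 + 1840) + 461020 = (1/2)*1840*1841 + 461020 = 1693720 + 461020 = 2154740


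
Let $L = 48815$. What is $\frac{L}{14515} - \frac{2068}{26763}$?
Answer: $\frac{23207615}{7062999} \approx 3.2858$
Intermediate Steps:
$\frac{L}{14515} - \frac{2068}{26763} = \frac{48815}{14515} - \frac{2068}{26763} = 48815 \cdot \frac{1}{14515} - \frac{188}{2433} = \frac{9763}{2903} - \frac{188}{2433} = \frac{23207615}{7062999}$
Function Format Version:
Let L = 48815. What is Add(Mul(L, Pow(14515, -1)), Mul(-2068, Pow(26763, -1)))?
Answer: Rational(23207615, 7062999) ≈ 3.2858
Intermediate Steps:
Add(Mul(L, Pow(14515, -1)), Mul(-2068, Pow(26763, -1))) = Add(Mul(48815, Pow(14515, -1)), Mul(-2068, Pow(26763, -1))) = Add(Mul(48815, Rational(1, 14515)), Mul(-2068, Rational(1, 26763))) = Add(Rational(9763, 2903), Rational(-188, 2433)) = Rational(23207615, 7062999)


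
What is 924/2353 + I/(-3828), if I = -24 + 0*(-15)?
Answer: 299462/750607 ≈ 0.39896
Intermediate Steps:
I = -24 (I = -24 + 0 = -24)
924/2353 + I/(-3828) = 924/2353 - 24/(-3828) = 924*(1/2353) - 24*(-1/3828) = 924/2353 + 2/319 = 299462/750607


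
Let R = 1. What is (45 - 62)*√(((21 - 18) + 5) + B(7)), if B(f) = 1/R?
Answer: -51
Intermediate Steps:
B(f) = 1 (B(f) = 1/1 = 1)
(45 - 62)*√(((21 - 18) + 5) + B(7)) = (45 - 62)*√(((21 - 18) + 5) + 1) = -17*√((3 + 5) + 1) = -17*√(8 + 1) = -17*√9 = -17*3 = -51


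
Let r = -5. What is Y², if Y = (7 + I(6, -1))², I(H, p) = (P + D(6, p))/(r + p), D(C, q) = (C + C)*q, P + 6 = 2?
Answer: 707281/81 ≈ 8731.9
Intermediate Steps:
P = -4 (P = -6 + 2 = -4)
D(C, q) = 2*C*q (D(C, q) = (2*C)*q = 2*C*q)
I(H, p) = (-4 + 12*p)/(-5 + p) (I(H, p) = (-4 + 2*6*p)/(-5 + p) = (-4 + 12*p)/(-5 + p))
Y = 841/9 (Y = (7 + 4*(-1 + 3*(-1))/(-5 - 1))² = (7 + 4*(-1 - 3)/(-6))² = (7 + 4*(-⅙)*(-4))² = (7 + 8/3)² = (29/3)² = 841/9 ≈ 93.444)
Y² = (841/9)² = 707281/81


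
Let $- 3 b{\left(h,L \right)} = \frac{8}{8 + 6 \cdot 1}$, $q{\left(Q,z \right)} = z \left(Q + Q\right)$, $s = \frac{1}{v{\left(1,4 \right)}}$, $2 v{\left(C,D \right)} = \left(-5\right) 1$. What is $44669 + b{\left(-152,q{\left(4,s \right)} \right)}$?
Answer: $\frac{938045}{21} \approx 44669.0$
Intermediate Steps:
$v{\left(C,D \right)} = - \frac{5}{2}$ ($v{\left(C,D \right)} = \frac{\left(-5\right) 1}{2} = \frac{1}{2} \left(-5\right) = - \frac{5}{2}$)
$s = - \frac{2}{5}$ ($s = \frac{1}{- \frac{5}{2}} = - \frac{2}{5} \approx -0.4$)
$q{\left(Q,z \right)} = 2 Q z$ ($q{\left(Q,z \right)} = z 2 Q = 2 Q z$)
$b{\left(h,L \right)} = - \frac{4}{21}$ ($b{\left(h,L \right)} = - \frac{8 \frac{1}{8 + 6 \cdot 1}}{3} = - \frac{8 \frac{1}{8 + 6}}{3} = - \frac{8 \cdot \frac{1}{14}}{3} = \left(- \frac{1}{3}\right) \frac{4}{7} = - \frac{4}{21}$)
$44669 + b{\left(-152,q{\left(4,s \right)} \right)} = 44669 - \frac{4}{21} = \frac{938045}{21}$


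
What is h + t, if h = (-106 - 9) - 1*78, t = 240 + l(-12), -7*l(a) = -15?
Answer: 344/7 ≈ 49.143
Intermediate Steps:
l(a) = 15/7 (l(a) = -1/7*(-15) = 15/7)
t = 1695/7 (t = 240 + 15/7 = 1695/7 ≈ 242.14)
h = -193 (h = -115 - 78 = -193)
h + t = -193 + 1695/7 = 344/7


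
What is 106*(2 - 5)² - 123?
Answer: 831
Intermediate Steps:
106*(2 - 5)² - 123 = 106*(-3)² - 123 = 106*9 - 123 = 954 - 123 = 831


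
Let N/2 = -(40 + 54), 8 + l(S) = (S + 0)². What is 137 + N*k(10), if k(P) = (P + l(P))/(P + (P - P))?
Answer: -8903/5 ≈ -1780.6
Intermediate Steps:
l(S) = -8 + S² (l(S) = -8 + (S + 0)² = -8 + S²)
k(P) = (-8 + P + P²)/P (k(P) = (P + (-8 + P²))/(P + (P - P)) = (-8 + P + P²)/(P + 0) = (-8 + P + P²)/P)
N = -188 (N = 2*(-(40 + 54)) = 2*(-1*94) = 2*(-94) = -188)
137 + N*k(10) = 137 - 188*(1 + 10 - 8/10) = 137 - 188*(1 + 10 - 8*⅒) = 137 - 188*(1 + 10 - ⅘) = 137 - 188*51/5 = 137 - 9588/5 = -8903/5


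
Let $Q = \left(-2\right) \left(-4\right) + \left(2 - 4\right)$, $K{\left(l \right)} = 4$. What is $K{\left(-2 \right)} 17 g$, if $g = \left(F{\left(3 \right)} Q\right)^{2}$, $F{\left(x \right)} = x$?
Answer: $22032$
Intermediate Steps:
$Q = 6$ ($Q = 8 - 2 = 6$)
$g = 324$ ($g = \left(3 \cdot 6\right)^{2} = 18^{2} = 324$)
$K{\left(-2 \right)} 17 g = 4 \cdot 17 \cdot 324 = 68 \cdot 324 = 22032$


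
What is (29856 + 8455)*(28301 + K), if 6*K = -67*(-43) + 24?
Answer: 6616731121/6 ≈ 1.1028e+9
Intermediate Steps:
K = 2905/6 (K = (-67*(-43) + 24)/6 = (2881 + 24)/6 = (1/6)*2905 = 2905/6 ≈ 484.17)
(29856 + 8455)*(28301 + K) = (29856 + 8455)*(28301 + 2905/6) = 38311*(172711/6) = 6616731121/6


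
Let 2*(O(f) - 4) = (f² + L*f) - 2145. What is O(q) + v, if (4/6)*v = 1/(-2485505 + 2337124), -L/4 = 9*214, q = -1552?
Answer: 1065611134836/148381 ≈ 7.1816e+6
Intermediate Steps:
L = -7704 (L = -36*214 = -4*1926 = -7704)
v = -3/296762 (v = 3/(2*(-2485505 + 2337124)) = (3/2)/(-148381) = (3/2)*(-1/148381) = -3/296762 ≈ -1.0109e-5)
O(f) = -2137/2 + f²/2 - 3852*f (O(f) = 4 + ((f² - 7704*f) - 2145)/2 = 4 + (-2145 + f² - 7704*f)/2 = 4 + (-2145/2 + f²/2 - 3852*f) = -2137/2 + f²/2 - 3852*f)
O(q) + v = (-2137/2 + (½)*(-1552)² - 3852*(-1552)) - 3/296762 = (-2137/2 + (½)*2408704 + 5978304) - 3/296762 = (-2137/2 + 1204352 + 5978304) - 3/296762 = 14363175/2 - 3/296762 = 1065611134836/148381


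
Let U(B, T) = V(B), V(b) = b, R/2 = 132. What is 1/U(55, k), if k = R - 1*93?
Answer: 1/55 ≈ 0.018182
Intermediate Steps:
R = 264 (R = 2*132 = 264)
k = 171 (k = 264 - 1*93 = 264 - 93 = 171)
U(B, T) = B
1/U(55, k) = 1/55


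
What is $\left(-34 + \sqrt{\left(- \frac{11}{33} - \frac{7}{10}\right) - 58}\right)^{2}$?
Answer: $\frac{\left(1020 - i \sqrt{53130}\right)^{2}}{900} \approx 1097.0 - 522.47 i$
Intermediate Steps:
$\left(-34 + \sqrt{\left(- \frac{11}{33} - \frac{7}{10}\right) - 58}\right)^{2} = \left(-34 + \sqrt{\left(\left(-11\right) \frac{1}{33} - \frac{7}{10}\right) - 58}\right)^{2} = \left(-34 + \sqrt{\left(- \frac{1}{3} - \frac{7}{10}\right) - 58}\right)^{2} = \left(-34 + \sqrt{- \frac{31}{30} - 58}\right)^{2} = \left(-34 + \sqrt{- \frac{1771}{30}}\right)^{2} = \left(-34 + \frac{i \sqrt{53130}}{30}\right)^{2}$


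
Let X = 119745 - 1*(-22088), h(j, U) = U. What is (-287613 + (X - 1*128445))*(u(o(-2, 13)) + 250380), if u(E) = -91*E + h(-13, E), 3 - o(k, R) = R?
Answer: -68907258000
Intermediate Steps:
o(k, R) = 3 - R
u(E) = -90*E (u(E) = -91*E + E = -90*E)
X = 141833 (X = 119745 + 22088 = 141833)
(-287613 + (X - 1*128445))*(u(o(-2, 13)) + 250380) = (-287613 + (141833 - 1*128445))*(-90*(3 - 1*13) + 250380) = (-287613 + (141833 - 128445))*(-90*(3 - 13) + 250380) = (-287613 + 13388)*(-90*(-10) + 250380) = -274225*(900 + 250380) = -274225*251280 = -68907258000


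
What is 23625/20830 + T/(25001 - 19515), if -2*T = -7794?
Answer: 10539063/5713669 ≈ 1.8445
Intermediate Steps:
T = 3897 (T = -1/2*(-7794) = 3897)
23625/20830 + T/(25001 - 19515) = 23625/20830 + 3897/(25001 - 19515) = 23625*(1/20830) + 3897/5486 = 4725/4166 + 3897*(1/5486) = 4725/4166 + 3897/5486 = 10539063/5713669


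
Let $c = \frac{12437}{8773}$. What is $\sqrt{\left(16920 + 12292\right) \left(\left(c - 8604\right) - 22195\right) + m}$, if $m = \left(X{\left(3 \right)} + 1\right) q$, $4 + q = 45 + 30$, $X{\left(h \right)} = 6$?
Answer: $\frac{7 i \sqrt{1413116137480623}}{8773} \approx 29994.0 i$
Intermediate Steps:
$c = \frac{12437}{8773}$ ($c = 12437 \cdot \frac{1}{8773} = \frac{12437}{8773} \approx 1.4176$)
$q = 71$ ($q = -4 + \left(45 + 30\right) = -4 + 75 = 71$)
$m = 497$ ($m = \left(6 + 1\right) 71 = 7 \cdot 71 = 497$)
$\sqrt{\left(16920 + 12292\right) \left(\left(c - 8604\right) - 22195\right) + m} = \sqrt{\left(16920 + 12292\right) \left(\left(\frac{12437}{8773} - 8604\right) - 22195\right) + 497} = \sqrt{29212 \left(- \frac{75470455}{8773} - 22195\right) + 497} = \sqrt{29212 \left(- \frac{270187190}{8773}\right) + 497} = \sqrt{- \frac{7892708194280}{8773} + 497} = \sqrt{- \frac{7892703834099}{8773}} = \frac{7 i \sqrt{1413116137480623}}{8773}$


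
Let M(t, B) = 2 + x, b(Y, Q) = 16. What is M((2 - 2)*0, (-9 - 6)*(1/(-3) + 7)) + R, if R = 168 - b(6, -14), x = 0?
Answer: 154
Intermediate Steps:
M(t, B) = 2 (M(t, B) = 2 + 0 = 2)
R = 152 (R = 168 - 1*16 = 168 - 16 = 152)
M((2 - 2)*0, (-9 - 6)*(1/(-3) + 7)) + R = 2 + 152 = 154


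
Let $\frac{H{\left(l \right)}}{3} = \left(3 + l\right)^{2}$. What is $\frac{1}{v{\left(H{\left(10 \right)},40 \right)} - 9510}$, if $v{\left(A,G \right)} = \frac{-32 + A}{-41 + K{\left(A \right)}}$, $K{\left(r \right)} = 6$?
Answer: $- \frac{7}{66665} \approx -0.000105$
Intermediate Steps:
$H{\left(l \right)} = 3 \left(3 + l\right)^{2}$
$v{\left(A,G \right)} = \frac{32}{35} - \frac{A}{35}$ ($v{\left(A,G \right)} = \frac{-32 + A}{-41 + 6} = \frac{-32 + A}{-35} = \left(-32 + A\right) \left(- \frac{1}{35}\right) = \frac{32}{35} - \frac{A}{35}$)
$\frac{1}{v{\left(H{\left(10 \right)},40 \right)} - 9510} = \frac{1}{\left(\frac{32}{35} - \frac{3 \left(3 + 10\right)^{2}}{35}\right) - 9510} = \frac{1}{\left(\frac{32}{35} - \frac{3 \cdot 13^{2}}{35}\right) - 9510} = \frac{1}{\left(\frac{32}{35} - \frac{3 \cdot 169}{35}\right) - 9510} = \frac{1}{\left(\frac{32}{35} - \frac{507}{35}\right) - 9510} = \frac{1}{- \frac{95}{7} - 9510} = \frac{1}{- \frac{66665}{7}} = - \frac{7}{66665}$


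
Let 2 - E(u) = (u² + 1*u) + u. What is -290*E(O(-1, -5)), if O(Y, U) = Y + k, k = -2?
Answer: 290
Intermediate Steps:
O(Y, U) = -2 + Y (O(Y, U) = Y - 2 = -2 + Y)
E(u) = 2 - u² - 2*u (E(u) = 2 - ((u² + 1*u) + u) = 2 - ((u² + u) + u) = 2 - ((u + u²) + u) = 2 - (u² + 2*u) = 2 + (-u² - 2*u) = 2 - u² - 2*u)
-290*E(O(-1, -5)) = -290*(2 - (-2 - 1)² - 2*(-2 - 1)) = -290*(2 - 1*(-3)² - 2*(-3)) = -290*(2 - 1*9 + 6) = -290*(2 - 9 + 6) = -290*(-1) = 290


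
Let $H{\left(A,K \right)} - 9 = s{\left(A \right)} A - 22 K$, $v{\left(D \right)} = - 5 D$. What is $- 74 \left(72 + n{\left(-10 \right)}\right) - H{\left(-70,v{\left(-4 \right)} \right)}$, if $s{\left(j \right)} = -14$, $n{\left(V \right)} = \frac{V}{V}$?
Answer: $-5951$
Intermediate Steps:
$n{\left(V \right)} = 1$
$H{\left(A,K \right)} = 9 - 22 K - 14 A$ ($H{\left(A,K \right)} = 9 - \left(14 A + 22 K\right) = 9 - 22 K - 14 A$)
$- 74 \left(72 + n{\left(-10 \right)}\right) - H{\left(-70,v{\left(-4 \right)} \right)} = - 74 \left(72 + 1\right) - \left(9 - 22 \left(\left(-5\right) \left(-4\right)\right) - -980\right) = \left(-74\right) 73 - \left(9 - 440 + 980\right) = -5402 - \left(9 - 440 + 980\right) = -5402 - 549 = -5951$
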